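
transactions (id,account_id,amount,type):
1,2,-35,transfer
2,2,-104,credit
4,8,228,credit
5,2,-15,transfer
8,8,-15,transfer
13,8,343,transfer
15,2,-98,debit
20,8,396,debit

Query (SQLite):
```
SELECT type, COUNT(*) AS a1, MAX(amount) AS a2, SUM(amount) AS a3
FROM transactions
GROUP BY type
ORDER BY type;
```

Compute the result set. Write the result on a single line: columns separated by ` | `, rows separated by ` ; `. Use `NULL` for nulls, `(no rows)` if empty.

credit | 2 | 228 | 124 ; debit | 2 | 396 | 298 ; transfer | 4 | 343 | 278

Group transactions by type.
Per group compute: COUNT(*), MAX(amount), SUM(amount).
  credit: ids {2, 4} → COUNT(*)=2, MAX(amount)=228, SUM(amount)=124
  debit: ids {15, 20} → COUNT(*)=2, MAX(amount)=396, SUM(amount)=298
  transfer: ids {1, 5, 8, 13} → COUNT(*)=4, MAX(amount)=343, SUM(amount)=278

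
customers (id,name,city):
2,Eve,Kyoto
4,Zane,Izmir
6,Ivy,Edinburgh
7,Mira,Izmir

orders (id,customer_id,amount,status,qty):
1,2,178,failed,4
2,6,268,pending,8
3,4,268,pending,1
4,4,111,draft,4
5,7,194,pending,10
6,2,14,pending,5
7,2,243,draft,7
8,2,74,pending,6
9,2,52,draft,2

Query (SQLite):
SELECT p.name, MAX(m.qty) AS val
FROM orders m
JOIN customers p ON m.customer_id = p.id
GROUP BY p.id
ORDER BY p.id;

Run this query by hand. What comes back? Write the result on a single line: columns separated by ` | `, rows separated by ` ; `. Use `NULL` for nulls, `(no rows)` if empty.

Join each orders row to its customers via customer_id.
Group joined rows by customers.id; compute MAX(m.qty) per group.
  2: ids {1, 6, 7, 8, 9} → MAX(m.qty)=7
  4: ids {3, 4} → MAX(m.qty)=4
  6: ids {2} → MAX(m.qty)=8
  7: ids {5} → MAX(m.qty)=10

Eve | 7 ; Zane | 4 ; Ivy | 8 ; Mira | 10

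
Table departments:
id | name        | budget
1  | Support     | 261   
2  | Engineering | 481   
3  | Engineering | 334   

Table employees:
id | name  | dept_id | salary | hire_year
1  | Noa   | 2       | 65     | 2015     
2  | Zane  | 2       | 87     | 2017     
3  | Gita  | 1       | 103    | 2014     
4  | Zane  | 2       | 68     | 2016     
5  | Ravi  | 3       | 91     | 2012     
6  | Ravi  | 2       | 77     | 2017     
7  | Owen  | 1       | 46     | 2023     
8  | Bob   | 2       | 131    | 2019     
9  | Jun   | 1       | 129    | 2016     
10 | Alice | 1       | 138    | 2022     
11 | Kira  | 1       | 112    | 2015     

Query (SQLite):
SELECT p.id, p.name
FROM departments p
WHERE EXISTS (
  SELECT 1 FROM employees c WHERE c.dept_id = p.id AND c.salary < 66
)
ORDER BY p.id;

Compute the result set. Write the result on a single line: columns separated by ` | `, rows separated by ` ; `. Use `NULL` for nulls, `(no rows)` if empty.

1 | Support ; 2 | Engineering

For each departments row, check whether any employees with matching dept_id has salary < 66.
Keep rows where that is true.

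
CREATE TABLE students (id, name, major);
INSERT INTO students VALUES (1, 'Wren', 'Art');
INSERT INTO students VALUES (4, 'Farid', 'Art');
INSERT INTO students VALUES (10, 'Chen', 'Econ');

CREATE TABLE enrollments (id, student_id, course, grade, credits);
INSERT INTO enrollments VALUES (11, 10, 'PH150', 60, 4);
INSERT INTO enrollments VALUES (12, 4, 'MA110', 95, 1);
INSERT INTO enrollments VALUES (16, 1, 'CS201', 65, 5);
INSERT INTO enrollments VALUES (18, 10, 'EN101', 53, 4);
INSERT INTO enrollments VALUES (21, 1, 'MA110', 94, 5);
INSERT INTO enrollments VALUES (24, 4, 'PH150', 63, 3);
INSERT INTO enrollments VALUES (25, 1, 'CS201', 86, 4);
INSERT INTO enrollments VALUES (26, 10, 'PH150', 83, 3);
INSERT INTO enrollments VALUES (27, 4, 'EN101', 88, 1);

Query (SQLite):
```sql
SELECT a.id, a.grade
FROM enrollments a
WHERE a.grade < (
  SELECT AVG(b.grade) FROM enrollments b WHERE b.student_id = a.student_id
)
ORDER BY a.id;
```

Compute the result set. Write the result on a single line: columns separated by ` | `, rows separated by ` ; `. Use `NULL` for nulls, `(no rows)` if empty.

For each enrollments row a, compute AVG(grade) over rows sharing a.student_id.
Keep row a if a.grade < that per-group AVG.
  student_id=1: AVG(grade) = 81.666667
  student_id=4: AVG(grade) = 82.0
  student_id=10: AVG(grade) = 65.333333

11 | 60 ; 16 | 65 ; 18 | 53 ; 24 | 63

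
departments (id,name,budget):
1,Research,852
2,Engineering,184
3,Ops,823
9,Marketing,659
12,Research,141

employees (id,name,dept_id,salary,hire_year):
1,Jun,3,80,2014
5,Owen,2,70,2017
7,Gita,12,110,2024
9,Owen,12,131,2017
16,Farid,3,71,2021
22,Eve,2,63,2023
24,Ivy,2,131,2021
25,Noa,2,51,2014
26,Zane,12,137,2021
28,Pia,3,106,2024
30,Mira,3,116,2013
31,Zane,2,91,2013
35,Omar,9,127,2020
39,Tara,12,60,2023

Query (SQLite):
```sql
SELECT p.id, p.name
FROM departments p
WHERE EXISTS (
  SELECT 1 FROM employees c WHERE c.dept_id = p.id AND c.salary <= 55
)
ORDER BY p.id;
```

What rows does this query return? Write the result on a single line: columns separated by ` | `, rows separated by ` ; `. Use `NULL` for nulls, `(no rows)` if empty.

2 | Engineering

For each departments row, check whether any employees with matching dept_id has salary <= 55.
Keep rows where that is true.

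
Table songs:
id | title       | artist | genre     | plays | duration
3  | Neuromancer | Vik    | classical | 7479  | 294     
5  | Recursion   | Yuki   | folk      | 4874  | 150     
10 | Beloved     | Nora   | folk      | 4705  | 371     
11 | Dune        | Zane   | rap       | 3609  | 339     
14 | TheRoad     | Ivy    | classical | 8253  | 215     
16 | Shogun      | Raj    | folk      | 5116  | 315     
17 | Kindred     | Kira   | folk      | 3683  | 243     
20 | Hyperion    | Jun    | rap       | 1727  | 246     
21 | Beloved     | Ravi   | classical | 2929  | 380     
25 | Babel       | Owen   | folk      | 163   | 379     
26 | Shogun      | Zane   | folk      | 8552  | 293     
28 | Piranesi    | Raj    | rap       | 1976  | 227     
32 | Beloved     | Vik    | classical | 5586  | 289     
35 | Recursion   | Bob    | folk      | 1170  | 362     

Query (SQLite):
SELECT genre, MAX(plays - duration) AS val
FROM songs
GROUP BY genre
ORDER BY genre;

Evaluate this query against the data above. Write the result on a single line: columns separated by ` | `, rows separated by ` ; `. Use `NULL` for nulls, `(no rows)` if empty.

For each row compute plays - duration.
Group by genre; take MAX of the expression per group.
  classical: ids {3, 14, 21, 32} → MAX(plays - duration)=8038
  folk: ids {5, 10, 16, 17, 25, 26, 35} → MAX(plays - duration)=8259
  rap: ids {11, 20, 28} → MAX(plays - duration)=3270

classical | 8038 ; folk | 8259 ; rap | 3270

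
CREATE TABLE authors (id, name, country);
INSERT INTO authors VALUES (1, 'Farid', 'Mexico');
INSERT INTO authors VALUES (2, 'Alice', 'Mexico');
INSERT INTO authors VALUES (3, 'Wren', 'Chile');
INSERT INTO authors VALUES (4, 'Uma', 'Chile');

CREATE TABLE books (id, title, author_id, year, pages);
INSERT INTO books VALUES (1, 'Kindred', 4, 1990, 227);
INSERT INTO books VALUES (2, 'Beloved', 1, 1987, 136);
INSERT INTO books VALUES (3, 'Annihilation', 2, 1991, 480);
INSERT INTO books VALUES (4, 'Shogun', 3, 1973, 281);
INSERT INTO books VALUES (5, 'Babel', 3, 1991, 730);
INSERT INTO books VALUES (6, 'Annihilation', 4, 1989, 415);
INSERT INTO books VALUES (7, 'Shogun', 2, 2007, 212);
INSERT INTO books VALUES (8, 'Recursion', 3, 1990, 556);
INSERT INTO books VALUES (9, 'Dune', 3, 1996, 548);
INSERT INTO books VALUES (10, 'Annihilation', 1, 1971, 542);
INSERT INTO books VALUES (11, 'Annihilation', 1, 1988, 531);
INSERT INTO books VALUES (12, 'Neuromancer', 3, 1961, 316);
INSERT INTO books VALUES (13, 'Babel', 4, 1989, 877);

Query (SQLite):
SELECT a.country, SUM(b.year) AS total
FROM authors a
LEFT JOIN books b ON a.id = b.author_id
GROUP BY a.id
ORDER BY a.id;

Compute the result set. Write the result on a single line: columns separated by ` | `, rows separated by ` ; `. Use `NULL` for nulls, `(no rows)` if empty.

LEFT JOIN keeps every authors row; unmatched ones get NULL for books columns.
Group by authors.id and compute SUM(b.year). SUM over an all-NULL group is NULL.
  1: ids {2, 10, 11} → SUM(b.year)=5946
  2: ids {3, 7} → SUM(b.year)=3998
  3: ids {4, 5, 8, 9, 12} → SUM(b.year)=9911
  4: ids {1, 6, 13} → SUM(b.year)=5968

Mexico | 5946 ; Mexico | 3998 ; Chile | 9911 ; Chile | 5968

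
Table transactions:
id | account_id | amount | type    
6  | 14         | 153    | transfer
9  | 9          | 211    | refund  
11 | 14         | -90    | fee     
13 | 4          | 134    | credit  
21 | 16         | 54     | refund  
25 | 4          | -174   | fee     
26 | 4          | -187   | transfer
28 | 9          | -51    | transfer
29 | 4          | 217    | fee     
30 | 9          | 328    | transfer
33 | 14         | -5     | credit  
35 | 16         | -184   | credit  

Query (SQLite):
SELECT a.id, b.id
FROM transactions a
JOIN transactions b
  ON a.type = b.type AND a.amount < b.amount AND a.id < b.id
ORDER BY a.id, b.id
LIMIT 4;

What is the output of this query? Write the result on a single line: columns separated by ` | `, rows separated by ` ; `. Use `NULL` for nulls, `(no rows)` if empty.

6 | 30 ; 11 | 29 ; 25 | 29 ; 26 | 28

Pairs (a,b) with same type, a.amount < b.amount, a.id < b.id.
type groups: credit:{13,33,35} fee:{11,25,29} refund:{9,21} transfer:{6,26,28,30}
Ordered by (a.id, b.id); first 4.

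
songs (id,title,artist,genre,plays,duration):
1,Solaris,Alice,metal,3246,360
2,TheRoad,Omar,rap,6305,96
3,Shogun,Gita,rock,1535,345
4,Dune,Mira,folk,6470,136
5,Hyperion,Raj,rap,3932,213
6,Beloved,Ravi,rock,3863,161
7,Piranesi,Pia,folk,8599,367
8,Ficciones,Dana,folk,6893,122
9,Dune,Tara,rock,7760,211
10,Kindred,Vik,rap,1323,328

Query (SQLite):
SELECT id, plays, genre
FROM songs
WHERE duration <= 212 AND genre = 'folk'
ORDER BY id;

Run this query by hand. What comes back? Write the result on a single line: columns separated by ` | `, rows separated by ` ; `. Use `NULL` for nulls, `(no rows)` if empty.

4 | 6470 | folk ; 8 | 6893 | folk

duration <= 212: ids {2, 4, 6, 8, 9}
genre = 'folk': ids {4, 7, 8}
Combine with AND.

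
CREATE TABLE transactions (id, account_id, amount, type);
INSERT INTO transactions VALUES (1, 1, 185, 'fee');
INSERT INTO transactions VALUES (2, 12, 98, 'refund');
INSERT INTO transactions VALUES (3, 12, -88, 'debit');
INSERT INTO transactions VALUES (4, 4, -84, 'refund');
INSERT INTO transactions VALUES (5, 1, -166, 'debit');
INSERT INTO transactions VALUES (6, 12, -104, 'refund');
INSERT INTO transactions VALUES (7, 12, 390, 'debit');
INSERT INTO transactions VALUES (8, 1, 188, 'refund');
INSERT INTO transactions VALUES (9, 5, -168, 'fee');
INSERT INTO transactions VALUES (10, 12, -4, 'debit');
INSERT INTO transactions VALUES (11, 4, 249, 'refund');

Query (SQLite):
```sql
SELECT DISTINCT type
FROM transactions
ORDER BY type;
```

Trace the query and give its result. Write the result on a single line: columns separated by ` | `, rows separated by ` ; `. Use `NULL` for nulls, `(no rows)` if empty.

debit ; fee ; refund

Collect distinct type values from transactions.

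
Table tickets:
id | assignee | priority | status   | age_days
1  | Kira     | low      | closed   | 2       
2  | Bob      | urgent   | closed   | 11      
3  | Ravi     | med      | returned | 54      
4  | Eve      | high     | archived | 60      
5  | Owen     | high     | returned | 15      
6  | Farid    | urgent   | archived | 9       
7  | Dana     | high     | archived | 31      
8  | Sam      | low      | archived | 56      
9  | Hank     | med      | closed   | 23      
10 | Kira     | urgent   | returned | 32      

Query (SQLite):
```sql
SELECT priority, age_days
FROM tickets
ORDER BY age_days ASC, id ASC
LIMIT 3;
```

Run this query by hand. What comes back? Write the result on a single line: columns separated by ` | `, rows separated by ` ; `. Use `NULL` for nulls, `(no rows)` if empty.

Sort by age_days asc, tiebreak id asc: (2, id=1), (9, id=6), (11, id=2), (15, id=5), (23, id=9), (31, id=7) …. Take first 3.

low | 2 ; urgent | 9 ; urgent | 11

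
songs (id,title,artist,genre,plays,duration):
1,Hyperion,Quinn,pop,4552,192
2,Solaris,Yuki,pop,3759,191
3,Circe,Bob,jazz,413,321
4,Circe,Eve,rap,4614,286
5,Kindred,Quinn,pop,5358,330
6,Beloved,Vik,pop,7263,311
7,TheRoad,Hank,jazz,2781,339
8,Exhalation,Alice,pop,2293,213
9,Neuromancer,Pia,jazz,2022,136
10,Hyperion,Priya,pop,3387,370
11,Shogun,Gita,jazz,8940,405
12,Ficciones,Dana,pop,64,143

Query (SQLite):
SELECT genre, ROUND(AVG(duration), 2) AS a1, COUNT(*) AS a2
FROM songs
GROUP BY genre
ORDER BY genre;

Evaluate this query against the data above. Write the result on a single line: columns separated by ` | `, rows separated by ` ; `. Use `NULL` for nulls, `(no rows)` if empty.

Group songs by genre.
Per group compute: ROUND(AVG(duration), 2), COUNT(*).
  jazz: ids {3, 7, 9, 11} → ROUND(AVG(duration), 2)=300.25, COUNT(*)=4
  pop: ids {1, 2, 5, 6, 8, 10, 12} → ROUND(AVG(duration), 2)=250, COUNT(*)=7
  rap: ids {4} → ROUND(AVG(duration), 2)=286, COUNT(*)=1

jazz | 300.25 | 4 ; pop | 250 | 7 ; rap | 286 | 1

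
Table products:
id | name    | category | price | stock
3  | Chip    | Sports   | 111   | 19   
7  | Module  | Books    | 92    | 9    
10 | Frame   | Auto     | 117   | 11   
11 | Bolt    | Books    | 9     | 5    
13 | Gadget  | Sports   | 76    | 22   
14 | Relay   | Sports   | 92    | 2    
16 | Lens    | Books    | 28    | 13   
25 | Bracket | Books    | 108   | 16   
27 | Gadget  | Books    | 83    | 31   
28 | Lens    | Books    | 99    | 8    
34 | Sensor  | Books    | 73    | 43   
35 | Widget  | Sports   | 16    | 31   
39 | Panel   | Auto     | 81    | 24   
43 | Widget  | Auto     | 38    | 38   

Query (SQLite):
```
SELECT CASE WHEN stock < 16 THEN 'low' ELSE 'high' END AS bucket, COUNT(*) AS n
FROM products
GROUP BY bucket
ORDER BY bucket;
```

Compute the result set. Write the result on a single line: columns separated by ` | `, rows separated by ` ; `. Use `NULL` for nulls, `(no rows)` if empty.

high | 8 ; low | 6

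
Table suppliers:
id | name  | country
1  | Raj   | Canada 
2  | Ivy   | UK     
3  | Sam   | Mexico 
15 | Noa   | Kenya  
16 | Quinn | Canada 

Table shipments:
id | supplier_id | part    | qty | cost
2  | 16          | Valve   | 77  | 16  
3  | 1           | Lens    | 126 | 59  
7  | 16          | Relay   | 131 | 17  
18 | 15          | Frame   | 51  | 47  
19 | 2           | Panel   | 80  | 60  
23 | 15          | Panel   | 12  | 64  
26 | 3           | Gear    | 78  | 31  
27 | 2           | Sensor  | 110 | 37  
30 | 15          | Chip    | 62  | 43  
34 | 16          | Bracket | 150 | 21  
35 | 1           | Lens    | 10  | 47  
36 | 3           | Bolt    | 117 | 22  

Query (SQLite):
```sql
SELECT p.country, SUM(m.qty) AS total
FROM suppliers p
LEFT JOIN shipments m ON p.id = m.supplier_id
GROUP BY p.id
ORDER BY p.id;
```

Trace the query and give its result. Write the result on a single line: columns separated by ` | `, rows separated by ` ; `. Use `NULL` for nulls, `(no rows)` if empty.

Canada | 136 ; UK | 190 ; Mexico | 195 ; Kenya | 125 ; Canada | 358

LEFT JOIN keeps every suppliers row; unmatched ones get NULL for shipments columns.
Group by suppliers.id and compute SUM(m.qty). SUM over an all-NULL group is NULL.
  1: ids {3, 35} → SUM(m.qty)=136
  2: ids {19, 27} → SUM(m.qty)=190
  3: ids {26, 36} → SUM(m.qty)=195
  15: ids {18, 23, 30} → SUM(m.qty)=125
  16: ids {2, 7, 34} → SUM(m.qty)=358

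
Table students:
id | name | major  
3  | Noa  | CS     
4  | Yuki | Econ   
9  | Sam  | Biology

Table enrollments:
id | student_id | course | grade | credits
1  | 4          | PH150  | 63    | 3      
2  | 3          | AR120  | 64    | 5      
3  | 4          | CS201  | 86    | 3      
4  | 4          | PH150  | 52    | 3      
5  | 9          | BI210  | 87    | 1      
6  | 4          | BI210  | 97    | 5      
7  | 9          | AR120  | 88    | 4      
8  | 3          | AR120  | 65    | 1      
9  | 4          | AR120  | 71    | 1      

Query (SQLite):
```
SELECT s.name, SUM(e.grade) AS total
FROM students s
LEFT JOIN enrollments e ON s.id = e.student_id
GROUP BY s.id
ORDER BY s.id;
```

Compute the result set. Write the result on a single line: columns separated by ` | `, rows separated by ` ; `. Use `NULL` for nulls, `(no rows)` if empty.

LEFT JOIN keeps every students row; unmatched ones get NULL for enrollments columns.
Group by students.id and compute SUM(e.grade). SUM over an all-NULL group is NULL.
  3: ids {2, 8} → SUM(e.grade)=129
  4: ids {1, 3, 4, 6, 9} → SUM(e.grade)=369
  9: ids {5, 7} → SUM(e.grade)=175

Noa | 129 ; Yuki | 369 ; Sam | 175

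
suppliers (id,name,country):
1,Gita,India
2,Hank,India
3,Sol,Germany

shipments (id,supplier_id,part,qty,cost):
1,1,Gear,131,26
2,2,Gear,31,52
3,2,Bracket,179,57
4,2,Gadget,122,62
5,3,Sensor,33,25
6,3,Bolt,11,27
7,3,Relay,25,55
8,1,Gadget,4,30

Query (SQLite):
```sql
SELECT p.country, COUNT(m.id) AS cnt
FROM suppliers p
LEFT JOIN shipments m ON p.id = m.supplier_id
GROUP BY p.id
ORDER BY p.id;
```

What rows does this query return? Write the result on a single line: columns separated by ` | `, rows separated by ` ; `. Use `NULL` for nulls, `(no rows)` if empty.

LEFT JOIN keeps every suppliers row; unmatched ones get NULL for shipments columns.
Group by suppliers.id and compute COUNT(m.id). COUNT(col) of an all-NULL group is 0.
  1: ids {1, 8} → COUNT(m.id)=2
  2: ids {2, 3, 4} → COUNT(m.id)=3
  3: ids {5, 6, 7} → COUNT(m.id)=3

India | 2 ; India | 3 ; Germany | 3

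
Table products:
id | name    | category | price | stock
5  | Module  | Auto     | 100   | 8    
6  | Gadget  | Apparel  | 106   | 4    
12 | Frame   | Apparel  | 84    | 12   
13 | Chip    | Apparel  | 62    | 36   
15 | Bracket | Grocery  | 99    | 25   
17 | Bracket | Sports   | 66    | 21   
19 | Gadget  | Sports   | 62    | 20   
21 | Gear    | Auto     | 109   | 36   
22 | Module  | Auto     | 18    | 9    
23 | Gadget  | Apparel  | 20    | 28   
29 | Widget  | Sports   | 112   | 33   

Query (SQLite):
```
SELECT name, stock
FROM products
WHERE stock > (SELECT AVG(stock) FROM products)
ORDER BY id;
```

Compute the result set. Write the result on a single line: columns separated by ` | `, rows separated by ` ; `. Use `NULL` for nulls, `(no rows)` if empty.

Scalar subquery: AVG(stock) over all products rows = 21.090909 (≈; comparison uses full precision).
Keep rows where stock > that value.

Chip | 36 ; Bracket | 25 ; Gear | 36 ; Gadget | 28 ; Widget | 33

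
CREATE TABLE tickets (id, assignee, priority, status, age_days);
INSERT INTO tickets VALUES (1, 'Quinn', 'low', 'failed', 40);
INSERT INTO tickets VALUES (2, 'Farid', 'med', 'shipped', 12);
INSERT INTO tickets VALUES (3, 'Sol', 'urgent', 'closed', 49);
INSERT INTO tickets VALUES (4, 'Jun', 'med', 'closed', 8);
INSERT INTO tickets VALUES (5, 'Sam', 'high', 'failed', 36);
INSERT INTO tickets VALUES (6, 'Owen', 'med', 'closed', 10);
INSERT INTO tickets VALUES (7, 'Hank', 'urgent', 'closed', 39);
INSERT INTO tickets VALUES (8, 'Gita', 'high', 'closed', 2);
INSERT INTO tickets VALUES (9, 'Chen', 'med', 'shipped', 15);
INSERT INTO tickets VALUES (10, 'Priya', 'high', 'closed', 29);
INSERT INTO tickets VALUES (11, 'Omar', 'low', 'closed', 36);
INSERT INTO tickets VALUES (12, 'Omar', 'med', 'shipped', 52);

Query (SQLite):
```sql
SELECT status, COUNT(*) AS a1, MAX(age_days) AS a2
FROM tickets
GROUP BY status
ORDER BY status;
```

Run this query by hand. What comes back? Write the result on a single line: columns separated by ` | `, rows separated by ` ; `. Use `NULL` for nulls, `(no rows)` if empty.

Group tickets by status.
Per group compute: COUNT(*), MAX(age_days).
  closed: ids {3, 4, 6, 7, 8, 10, 11} → COUNT(*)=7, MAX(age_days)=49
  failed: ids {1, 5} → COUNT(*)=2, MAX(age_days)=40
  shipped: ids {2, 9, 12} → COUNT(*)=3, MAX(age_days)=52

closed | 7 | 49 ; failed | 2 | 40 ; shipped | 3 | 52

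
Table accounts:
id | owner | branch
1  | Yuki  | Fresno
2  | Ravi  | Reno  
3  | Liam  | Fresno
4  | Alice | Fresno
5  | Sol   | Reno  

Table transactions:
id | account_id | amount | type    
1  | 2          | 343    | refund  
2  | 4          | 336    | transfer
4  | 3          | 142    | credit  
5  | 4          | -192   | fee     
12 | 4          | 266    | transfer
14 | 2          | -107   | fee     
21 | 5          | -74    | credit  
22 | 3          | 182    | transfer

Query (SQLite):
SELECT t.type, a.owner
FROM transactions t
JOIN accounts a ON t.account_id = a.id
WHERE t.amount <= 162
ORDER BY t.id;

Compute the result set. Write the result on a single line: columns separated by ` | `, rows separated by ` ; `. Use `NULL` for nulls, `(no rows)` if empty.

Each transactions row matches the accounts row where account_id = accounts.id.
Then keep rows with t.amount <= 162.

credit | Liam ; fee | Alice ; fee | Ravi ; credit | Sol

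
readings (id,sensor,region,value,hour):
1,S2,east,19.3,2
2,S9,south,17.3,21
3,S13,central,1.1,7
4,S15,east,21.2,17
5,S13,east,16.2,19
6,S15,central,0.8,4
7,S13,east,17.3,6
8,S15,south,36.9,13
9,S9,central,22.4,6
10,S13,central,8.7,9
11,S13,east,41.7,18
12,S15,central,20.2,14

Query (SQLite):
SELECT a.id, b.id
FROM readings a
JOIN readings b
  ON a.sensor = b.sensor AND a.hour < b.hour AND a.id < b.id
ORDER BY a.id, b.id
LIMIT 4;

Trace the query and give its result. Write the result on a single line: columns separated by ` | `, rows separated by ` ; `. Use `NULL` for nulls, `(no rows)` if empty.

3 | 5 ; 3 | 10 ; 3 | 11 ; 6 | 8

Pairs (a,b) with same sensor, a.hour < b.hour, a.id < b.id.
sensor groups: S13:{3,5,7,10,11} S15:{4,6,8,12} S2:{1} S9:{2,9}
Ordered by (a.id, b.id); first 4.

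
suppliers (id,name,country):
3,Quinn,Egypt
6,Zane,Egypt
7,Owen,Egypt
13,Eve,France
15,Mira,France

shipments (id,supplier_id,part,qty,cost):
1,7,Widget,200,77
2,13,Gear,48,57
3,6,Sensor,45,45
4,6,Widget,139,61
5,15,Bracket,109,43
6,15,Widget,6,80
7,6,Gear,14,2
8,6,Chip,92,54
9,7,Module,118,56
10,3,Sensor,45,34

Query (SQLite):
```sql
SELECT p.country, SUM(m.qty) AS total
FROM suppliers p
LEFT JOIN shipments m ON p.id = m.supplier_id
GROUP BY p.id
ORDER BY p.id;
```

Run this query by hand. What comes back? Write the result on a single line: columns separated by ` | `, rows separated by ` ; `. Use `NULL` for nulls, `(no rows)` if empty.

Egypt | 45 ; Egypt | 290 ; Egypt | 318 ; France | 48 ; France | 115

LEFT JOIN keeps every suppliers row; unmatched ones get NULL for shipments columns.
Group by suppliers.id and compute SUM(m.qty). SUM over an all-NULL group is NULL.
  3: ids {10} → SUM(m.qty)=45
  6: ids {3, 4, 7, 8} → SUM(m.qty)=290
  7: ids {1, 9} → SUM(m.qty)=318
  13: ids {2} → SUM(m.qty)=48
  15: ids {5, 6} → SUM(m.qty)=115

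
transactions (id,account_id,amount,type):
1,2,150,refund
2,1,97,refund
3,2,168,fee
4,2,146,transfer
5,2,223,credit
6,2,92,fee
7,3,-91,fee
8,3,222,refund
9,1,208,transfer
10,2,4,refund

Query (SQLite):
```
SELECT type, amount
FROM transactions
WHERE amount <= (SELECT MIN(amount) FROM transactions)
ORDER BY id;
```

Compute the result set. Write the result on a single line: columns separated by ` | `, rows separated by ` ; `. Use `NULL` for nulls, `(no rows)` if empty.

Scalar subquery: MIN(amount) over all transactions rows = -91.
Keep rows where amount <= that value.

fee | -91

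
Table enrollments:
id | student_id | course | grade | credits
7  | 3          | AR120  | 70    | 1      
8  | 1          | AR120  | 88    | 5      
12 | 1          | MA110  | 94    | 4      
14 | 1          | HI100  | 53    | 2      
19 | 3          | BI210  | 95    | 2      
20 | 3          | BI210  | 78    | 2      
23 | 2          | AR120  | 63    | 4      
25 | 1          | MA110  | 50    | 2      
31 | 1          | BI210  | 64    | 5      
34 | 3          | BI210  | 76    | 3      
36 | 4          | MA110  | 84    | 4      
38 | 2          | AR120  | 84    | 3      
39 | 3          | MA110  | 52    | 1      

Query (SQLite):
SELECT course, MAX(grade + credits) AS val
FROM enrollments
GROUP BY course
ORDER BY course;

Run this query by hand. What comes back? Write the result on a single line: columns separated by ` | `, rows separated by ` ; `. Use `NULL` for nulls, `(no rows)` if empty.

AR120 | 93 ; BI210 | 97 ; HI100 | 55 ; MA110 | 98

For each row compute grade + credits.
Group by course; take MAX of the expression per group.
  AR120: ids {7, 8, 23, 38} → MAX(grade + credits)=93
  BI210: ids {19, 20, 31, 34} → MAX(grade + credits)=97
  HI100: ids {14} → MAX(grade + credits)=55
  MA110: ids {12, 25, 36, 39} → MAX(grade + credits)=98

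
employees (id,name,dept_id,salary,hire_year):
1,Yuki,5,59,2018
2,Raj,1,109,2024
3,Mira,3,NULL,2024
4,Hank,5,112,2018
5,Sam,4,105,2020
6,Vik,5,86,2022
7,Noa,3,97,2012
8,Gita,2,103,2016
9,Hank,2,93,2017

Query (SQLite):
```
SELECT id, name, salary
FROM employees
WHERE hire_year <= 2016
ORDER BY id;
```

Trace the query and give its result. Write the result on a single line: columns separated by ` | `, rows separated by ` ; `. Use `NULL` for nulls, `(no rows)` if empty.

7 | Noa | 97 ; 8 | Gita | 103

hire_year <= 2016: ids {7, 8}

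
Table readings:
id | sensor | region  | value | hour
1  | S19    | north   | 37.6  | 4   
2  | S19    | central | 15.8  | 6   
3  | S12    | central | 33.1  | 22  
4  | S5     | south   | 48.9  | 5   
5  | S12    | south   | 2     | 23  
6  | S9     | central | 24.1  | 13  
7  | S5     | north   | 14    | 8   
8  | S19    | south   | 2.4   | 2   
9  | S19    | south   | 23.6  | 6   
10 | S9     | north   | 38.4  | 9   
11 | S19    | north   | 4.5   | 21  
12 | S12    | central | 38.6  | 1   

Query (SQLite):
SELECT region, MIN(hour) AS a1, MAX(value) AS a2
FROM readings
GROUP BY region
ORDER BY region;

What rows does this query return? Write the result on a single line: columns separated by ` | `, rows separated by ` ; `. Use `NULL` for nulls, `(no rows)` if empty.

Group readings by region.
Per group compute: MIN(hour), MAX(value).
  central: ids {2, 3, 6, 12} → MIN(hour)=1, MAX(value)=38.6
  north: ids {1, 7, 10, 11} → MIN(hour)=4, MAX(value)=38.4
  south: ids {4, 5, 8, 9} → MIN(hour)=2, MAX(value)=48.9

central | 1 | 38.6 ; north | 4 | 38.4 ; south | 2 | 48.9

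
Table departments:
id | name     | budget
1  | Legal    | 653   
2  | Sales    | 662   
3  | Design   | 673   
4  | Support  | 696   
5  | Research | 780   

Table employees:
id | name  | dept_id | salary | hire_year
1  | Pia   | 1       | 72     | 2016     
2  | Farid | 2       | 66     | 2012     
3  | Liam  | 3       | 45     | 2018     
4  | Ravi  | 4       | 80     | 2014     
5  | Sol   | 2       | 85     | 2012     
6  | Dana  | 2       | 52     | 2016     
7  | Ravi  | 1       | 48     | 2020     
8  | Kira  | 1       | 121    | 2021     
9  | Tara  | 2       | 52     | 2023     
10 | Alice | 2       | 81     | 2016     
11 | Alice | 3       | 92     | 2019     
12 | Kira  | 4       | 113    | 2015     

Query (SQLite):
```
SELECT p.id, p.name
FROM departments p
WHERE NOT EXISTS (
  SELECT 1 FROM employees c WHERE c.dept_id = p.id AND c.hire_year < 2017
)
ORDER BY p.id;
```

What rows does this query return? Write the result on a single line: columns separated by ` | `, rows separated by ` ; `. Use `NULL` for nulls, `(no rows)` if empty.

For each departments row, check whether any employees with matching dept_id has hire_year < 2017.
Keep rows where that is false.

3 | Design ; 5 | Research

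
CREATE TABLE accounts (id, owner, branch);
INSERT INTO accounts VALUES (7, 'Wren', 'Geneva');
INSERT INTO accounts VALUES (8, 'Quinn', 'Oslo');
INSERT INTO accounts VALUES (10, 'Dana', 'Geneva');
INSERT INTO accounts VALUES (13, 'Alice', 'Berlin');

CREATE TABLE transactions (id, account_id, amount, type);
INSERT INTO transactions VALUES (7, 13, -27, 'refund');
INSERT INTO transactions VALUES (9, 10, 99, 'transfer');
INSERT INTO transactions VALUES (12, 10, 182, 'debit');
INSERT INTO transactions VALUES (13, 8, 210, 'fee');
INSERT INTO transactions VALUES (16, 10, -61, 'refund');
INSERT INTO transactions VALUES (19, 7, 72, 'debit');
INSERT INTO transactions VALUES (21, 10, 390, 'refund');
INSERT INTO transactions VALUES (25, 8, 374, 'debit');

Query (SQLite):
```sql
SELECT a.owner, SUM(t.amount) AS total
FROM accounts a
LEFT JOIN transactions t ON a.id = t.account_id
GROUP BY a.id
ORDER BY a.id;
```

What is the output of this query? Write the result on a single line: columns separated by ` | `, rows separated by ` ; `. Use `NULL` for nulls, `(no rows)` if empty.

Wren | 72 ; Quinn | 584 ; Dana | 610 ; Alice | -27

LEFT JOIN keeps every accounts row; unmatched ones get NULL for transactions columns.
Group by accounts.id and compute SUM(t.amount). SUM over an all-NULL group is NULL.
  7: ids {19} → SUM(t.amount)=72
  8: ids {13, 25} → SUM(t.amount)=584
  10: ids {9, 12, 16, 21} → SUM(t.amount)=610
  13: ids {7} → SUM(t.amount)=-27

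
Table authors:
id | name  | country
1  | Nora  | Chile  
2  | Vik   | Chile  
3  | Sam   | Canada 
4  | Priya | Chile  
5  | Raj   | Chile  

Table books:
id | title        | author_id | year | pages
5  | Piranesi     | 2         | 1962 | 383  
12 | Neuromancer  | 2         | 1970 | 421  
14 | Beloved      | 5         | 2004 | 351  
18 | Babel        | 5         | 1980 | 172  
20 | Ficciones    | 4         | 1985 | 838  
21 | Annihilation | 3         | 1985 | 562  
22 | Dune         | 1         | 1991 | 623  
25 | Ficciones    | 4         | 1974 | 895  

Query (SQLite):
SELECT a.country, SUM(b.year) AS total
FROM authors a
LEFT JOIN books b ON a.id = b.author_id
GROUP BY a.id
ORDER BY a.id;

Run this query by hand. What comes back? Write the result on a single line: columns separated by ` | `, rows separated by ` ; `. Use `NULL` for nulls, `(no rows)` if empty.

LEFT JOIN keeps every authors row; unmatched ones get NULL for books columns.
Group by authors.id and compute SUM(b.year). SUM over an all-NULL group is NULL.
  1: ids {22} → SUM(b.year)=1991
  2: ids {5, 12} → SUM(b.year)=3932
  3: ids {21} → SUM(b.year)=1985
  4: ids {20, 25} → SUM(b.year)=3959
  5: ids {14, 18} → SUM(b.year)=3984

Chile | 1991 ; Chile | 3932 ; Canada | 1985 ; Chile | 3959 ; Chile | 3984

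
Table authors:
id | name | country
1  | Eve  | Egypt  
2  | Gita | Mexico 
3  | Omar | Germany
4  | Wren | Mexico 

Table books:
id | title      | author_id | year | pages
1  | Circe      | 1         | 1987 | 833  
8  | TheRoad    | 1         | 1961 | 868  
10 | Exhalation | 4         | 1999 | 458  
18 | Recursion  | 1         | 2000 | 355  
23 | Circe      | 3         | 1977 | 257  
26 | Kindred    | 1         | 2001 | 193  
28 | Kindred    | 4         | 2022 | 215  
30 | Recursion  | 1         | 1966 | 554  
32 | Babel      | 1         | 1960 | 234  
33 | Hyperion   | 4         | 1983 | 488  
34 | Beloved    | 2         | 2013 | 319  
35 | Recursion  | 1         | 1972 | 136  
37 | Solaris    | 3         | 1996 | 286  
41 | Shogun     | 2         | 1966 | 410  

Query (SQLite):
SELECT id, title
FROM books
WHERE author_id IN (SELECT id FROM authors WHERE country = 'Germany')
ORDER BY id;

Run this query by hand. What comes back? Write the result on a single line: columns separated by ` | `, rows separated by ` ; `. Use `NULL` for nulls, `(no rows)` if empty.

23 | Circe ; 37 | Solaris

Inner query: authors.id where country = 'Germany'.
Outer: keep books rows whose author_id is in that set.
Inner query → {3}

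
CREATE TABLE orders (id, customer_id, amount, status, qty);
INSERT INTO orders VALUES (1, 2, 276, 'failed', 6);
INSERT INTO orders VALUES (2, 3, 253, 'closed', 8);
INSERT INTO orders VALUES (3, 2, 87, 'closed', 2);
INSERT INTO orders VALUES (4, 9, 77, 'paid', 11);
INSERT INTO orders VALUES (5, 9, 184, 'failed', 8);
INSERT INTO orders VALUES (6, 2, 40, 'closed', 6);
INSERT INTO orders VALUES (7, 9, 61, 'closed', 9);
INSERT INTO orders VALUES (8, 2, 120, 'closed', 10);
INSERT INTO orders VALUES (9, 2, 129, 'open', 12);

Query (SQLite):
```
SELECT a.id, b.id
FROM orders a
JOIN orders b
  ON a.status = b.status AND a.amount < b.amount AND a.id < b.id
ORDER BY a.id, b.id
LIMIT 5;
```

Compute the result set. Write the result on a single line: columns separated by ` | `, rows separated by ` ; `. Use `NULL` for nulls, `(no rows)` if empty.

3 | 8 ; 6 | 7 ; 6 | 8 ; 7 | 8

Pairs (a,b) with same status, a.amount < b.amount, a.id < b.id.
status groups: closed:{2,3,6,7,8} failed:{1,5} open:{9} paid:{4}
Ordered by (a.id, b.id); first 5.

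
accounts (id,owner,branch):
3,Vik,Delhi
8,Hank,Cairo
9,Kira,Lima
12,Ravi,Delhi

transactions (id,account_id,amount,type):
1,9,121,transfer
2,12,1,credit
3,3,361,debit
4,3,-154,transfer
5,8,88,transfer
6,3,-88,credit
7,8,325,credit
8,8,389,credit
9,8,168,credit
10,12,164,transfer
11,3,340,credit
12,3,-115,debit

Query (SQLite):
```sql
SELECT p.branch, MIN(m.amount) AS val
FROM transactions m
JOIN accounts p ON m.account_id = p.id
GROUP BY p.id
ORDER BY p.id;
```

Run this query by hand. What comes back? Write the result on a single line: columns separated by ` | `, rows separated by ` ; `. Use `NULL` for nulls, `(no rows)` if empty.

Join each transactions row to its accounts via account_id.
Group joined rows by accounts.id; compute MIN(m.amount) per group.
  3: ids {3, 4, 6, 11, 12} → MIN(m.amount)=-154
  8: ids {5, 7, 8, 9} → MIN(m.amount)=88
  9: ids {1} → MIN(m.amount)=121
  12: ids {2, 10} → MIN(m.amount)=1

Delhi | -154 ; Cairo | 88 ; Lima | 121 ; Delhi | 1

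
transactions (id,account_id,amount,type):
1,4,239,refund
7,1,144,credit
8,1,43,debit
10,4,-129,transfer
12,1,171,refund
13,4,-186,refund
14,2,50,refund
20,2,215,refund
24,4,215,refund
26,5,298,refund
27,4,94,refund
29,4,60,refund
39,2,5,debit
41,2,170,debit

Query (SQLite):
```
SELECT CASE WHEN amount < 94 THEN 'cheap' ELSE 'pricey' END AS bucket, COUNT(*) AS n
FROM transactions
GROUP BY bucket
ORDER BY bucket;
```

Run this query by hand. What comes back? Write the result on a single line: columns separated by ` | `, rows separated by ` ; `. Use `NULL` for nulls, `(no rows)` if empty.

Bucket rows by amount < 94 → 'cheap' else 'pricey'; count each bucket.

cheap | 6 ; pricey | 8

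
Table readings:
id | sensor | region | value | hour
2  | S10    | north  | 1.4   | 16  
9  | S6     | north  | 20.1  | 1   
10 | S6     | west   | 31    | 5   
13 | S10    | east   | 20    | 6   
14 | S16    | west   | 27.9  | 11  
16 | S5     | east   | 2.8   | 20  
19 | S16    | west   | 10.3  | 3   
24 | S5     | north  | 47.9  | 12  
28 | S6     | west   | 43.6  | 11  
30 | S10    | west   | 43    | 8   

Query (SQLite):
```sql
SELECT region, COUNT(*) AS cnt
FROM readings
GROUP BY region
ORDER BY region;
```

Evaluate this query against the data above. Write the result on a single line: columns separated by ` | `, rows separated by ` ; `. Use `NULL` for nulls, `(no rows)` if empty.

east | 2 ; north | 3 ; west | 5

Partition readings by region; compute COUNT(*) within each group.
  east: ids {13, 16} → COUNT(*)=2
  north: ids {2, 9, 24} → COUNT(*)=3
  west: ids {10, 14, 19, 28, 30} → COUNT(*)=5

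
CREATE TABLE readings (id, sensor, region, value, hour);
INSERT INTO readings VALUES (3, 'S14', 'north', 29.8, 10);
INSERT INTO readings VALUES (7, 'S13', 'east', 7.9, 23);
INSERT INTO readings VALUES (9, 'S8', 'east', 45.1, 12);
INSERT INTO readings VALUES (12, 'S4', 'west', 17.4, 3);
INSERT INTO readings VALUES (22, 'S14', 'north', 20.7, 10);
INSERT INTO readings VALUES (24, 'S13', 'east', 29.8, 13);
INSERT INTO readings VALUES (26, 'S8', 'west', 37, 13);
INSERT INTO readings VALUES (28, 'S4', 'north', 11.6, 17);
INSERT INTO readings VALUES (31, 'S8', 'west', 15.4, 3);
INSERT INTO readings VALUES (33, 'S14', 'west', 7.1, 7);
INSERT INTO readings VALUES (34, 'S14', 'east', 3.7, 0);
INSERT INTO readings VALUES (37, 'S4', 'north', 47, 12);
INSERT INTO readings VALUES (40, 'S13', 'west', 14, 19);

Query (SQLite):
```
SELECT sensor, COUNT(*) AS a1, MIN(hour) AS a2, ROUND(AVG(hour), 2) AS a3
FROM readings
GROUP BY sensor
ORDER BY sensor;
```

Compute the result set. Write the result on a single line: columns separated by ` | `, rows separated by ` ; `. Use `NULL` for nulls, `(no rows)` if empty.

S13 | 3 | 13 | 18.33 ; S14 | 4 | 0 | 6.75 ; S4 | 3 | 3 | 10.67 ; S8 | 3 | 3 | 9.33

Group readings by sensor.
Per group compute: COUNT(*), MIN(hour), ROUND(AVG(hour), 2).
  S13: ids {7, 24, 40} → COUNT(*)=3, MIN(hour)=13, ROUND(AVG(hour), 2)=18.33
  S14: ids {3, 22, 33, 34} → COUNT(*)=4, MIN(hour)=0, ROUND(AVG(hour), 2)=6.75
  S4: ids {12, 28, 37} → COUNT(*)=3, MIN(hour)=3, ROUND(AVG(hour), 2)=10.67
  S8: ids {9, 26, 31} → COUNT(*)=3, MIN(hour)=3, ROUND(AVG(hour), 2)=9.33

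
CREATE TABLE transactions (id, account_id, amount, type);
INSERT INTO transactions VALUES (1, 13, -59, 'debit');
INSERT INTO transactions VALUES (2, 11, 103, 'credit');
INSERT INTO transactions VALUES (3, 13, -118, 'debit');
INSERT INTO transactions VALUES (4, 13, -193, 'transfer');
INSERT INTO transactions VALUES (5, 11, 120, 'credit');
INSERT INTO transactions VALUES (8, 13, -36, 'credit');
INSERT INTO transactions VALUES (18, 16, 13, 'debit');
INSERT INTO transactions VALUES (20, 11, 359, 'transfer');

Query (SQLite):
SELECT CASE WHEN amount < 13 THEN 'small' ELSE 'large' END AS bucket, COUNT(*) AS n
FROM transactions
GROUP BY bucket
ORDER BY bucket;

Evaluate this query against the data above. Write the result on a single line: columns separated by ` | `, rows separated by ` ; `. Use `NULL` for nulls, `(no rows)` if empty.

Bucket rows by amount < 13 → 'small' else 'large'; count each bucket.

large | 4 ; small | 4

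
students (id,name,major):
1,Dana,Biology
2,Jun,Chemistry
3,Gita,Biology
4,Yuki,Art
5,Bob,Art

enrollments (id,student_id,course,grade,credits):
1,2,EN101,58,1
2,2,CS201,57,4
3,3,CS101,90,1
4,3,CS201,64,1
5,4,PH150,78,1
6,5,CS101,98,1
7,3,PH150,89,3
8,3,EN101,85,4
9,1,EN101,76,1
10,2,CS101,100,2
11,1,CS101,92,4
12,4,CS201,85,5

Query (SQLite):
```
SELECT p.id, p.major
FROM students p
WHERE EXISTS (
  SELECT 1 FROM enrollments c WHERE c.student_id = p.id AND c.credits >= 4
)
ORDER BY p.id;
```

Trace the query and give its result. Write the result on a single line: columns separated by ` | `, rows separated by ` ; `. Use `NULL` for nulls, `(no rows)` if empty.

For each students row, check whether any enrollments with matching student_id has credits >= 4.
Keep rows where that is true.

1 | Biology ; 2 | Chemistry ; 3 | Biology ; 4 | Art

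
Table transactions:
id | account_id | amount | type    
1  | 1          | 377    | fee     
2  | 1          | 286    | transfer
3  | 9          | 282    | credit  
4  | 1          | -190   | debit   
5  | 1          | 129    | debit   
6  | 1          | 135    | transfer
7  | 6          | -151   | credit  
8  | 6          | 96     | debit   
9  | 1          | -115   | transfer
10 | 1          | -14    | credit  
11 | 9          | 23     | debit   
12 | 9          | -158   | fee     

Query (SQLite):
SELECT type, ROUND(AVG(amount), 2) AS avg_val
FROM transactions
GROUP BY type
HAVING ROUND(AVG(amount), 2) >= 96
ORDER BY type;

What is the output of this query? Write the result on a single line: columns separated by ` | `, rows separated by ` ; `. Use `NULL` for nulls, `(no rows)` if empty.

fee | 109.5 ; transfer | 102

Partition transactions by type; compute ROUND(AVG(amount), 2) within each group.
HAVING: keep groups where ROUND(AVG(amount), 2) >= 96.
  credit: ids {3, 7, 10} → ROUND(AVG(amount), 2)=39
  debit: ids {4, 5, 8, 11} → ROUND(AVG(amount), 2)=14.5
  fee: ids {1, 12} → ROUND(AVG(amount), 2)=109.5
  transfer: ids {2, 6, 9} → ROUND(AVG(amount), 2)=102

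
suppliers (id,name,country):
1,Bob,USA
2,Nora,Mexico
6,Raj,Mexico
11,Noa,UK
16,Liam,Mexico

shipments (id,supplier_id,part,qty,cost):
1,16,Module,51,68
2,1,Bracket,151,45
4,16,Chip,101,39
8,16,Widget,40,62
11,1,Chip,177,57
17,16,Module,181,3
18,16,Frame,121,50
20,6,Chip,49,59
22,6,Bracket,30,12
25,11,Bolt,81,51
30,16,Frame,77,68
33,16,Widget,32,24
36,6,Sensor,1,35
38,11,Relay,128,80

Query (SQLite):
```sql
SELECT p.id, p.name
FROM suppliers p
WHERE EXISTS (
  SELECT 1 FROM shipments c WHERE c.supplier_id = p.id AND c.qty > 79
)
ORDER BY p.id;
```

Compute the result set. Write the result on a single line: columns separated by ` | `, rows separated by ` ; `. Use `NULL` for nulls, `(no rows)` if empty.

For each suppliers row, check whether any shipments with matching supplier_id has qty > 79.
Keep rows where that is true.

1 | Bob ; 11 | Noa ; 16 | Liam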